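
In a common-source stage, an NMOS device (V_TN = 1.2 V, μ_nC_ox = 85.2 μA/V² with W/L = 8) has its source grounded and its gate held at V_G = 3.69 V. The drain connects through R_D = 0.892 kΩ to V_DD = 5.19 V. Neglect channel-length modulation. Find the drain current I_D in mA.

I_D = 2.11 mA

V_GS = V_G = 3.69 V, so V_ov = 3.69 − 1.2 = 2.49 V.
k_n = μ_nC_ox · (W/L) = 0.6816 mA/V².
Assume saturation: I_D = ½ k_n V_ov² = 0.5 × 0.6816 × 2.49² = 2.11 mA, giving V_DS = V_DD − I_D R_D = 5.19 − 2.11 × 0.892 = 3.31 V.
V_DS = 3.31 V ≥ V_ov = 2.49 V, confirming saturation.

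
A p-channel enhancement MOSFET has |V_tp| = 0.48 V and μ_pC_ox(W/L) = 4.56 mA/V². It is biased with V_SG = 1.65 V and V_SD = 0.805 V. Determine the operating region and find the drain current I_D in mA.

V_ov = V_SG − |V_tp| = 1.65 − 0.48 = 1.17 V.
Since V_SD = 0.805 V < V_ov = 1.17 V, the device is in the triode region.
I_D = k_p [V_ov · V_SD − ½ V_SD²] = 4.56 × [1.17 × 0.805 − 0.5 × 0.805²] = 2.82 mA.

Triode; I_D = 2.82 mA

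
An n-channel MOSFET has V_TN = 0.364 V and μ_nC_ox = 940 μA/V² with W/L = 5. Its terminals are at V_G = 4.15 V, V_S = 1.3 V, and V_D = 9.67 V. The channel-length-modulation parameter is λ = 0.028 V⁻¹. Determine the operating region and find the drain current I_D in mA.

V_GS = V_G − V_S = 4.15 − 1.3 = 2.85 V; V_DS = V_D − V_S = 9.67 − 1.3 = 8.37 V.
k_n = μ_nC_ox · (W/L) = 4.7 mA/V².
V_ov = V_GS − V_TN = 2.85 − 0.364 = 2.49 V.
Since V_DS = 8.37 V ≥ V_ov = 2.49 V, the device is in saturation.
I_D = ½ k_n V_ov² (1 + λ V_DS) = 0.5 × 4.7 × 2.49² × (1 + 0.028 × 8.37) = 17.9 mA.

Saturation; I_D = 17.9 mA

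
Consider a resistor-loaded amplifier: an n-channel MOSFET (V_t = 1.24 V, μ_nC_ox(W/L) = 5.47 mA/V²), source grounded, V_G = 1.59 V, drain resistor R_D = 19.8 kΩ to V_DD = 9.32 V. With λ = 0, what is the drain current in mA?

V_GS = V_G = 1.59 V, so V_ov = 1.59 − 1.24 = 0.35 V.
Assume saturation: I_D = ½ k_n V_ov² = 0.5 × 5.47 × 0.35² = 0.335 mA, giving V_DS = V_DD − I_D R_D = 9.32 − 0.335 × 19.8 = 2.69 V.
V_DS = 2.69 V ≥ V_ov = 0.35 V, confirming saturation.

I_D = 0.335 mA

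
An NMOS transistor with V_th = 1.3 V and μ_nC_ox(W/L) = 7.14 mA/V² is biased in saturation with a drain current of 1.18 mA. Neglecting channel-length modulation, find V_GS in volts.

In saturation I_D = ½ k_n (V_GS − V_th)², so V_GS − V_th = √(2 I_D / k_n) = √(2 × 1.18 / 7.14) = 0.575 V.
V_GS = 1.3 + 0.575 = 1.87 V.

V_GS = 1.87 V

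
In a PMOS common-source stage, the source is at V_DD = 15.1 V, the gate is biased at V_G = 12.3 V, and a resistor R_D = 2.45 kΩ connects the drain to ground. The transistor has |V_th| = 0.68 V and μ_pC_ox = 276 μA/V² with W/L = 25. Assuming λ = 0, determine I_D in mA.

V_SG = V_DD − V_G = 15.1 − 12.3 = 2.8 V, so V_ov = 2.8 − 0.68 = 2.12 V.
k_p = μ_pC_ox · (W/L) = 6.9 mA/V².
Assume saturation: I_D = ½ k_p V_ov² = 0.5 × 6.9 × 2.12² = 15.5 mA, giving V_SD = V_DD − I_D R_D = 15.1 − 15.5 × 2.45 = -22.9 V.
But -22.9 V < V_ov = 2.12 V, so the device is actually in triode.
In triode I_D = k_p[V_ov V_SD − ½ V_SD²] and I_D = (V_DD − V_SD)/R_D. Equating: 8.45 V_SD² − 36.84 V_SD + 15.1 = 0, giving V_SD = 0.458 V (the root below V_ov).
I_D = (15.1 − 0.458) / 2.45 = 5.98 mA.

I_D = 5.98 mA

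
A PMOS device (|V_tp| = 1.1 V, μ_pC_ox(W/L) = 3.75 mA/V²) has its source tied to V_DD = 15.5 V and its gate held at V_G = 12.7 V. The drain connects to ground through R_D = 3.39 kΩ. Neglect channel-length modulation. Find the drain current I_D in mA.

I_D = 4.30 mA

V_SG = V_DD − V_G = 15.5 − 12.7 = 2.8 V, so V_ov = 2.8 − 1.1 = 1.7 V.
Assume saturation: I_D = ½ k_p V_ov² = 0.5 × 3.75 × 1.7² = 5.42 mA, giving V_SD = V_DD − I_D R_D = 15.5 − 5.42 × 3.39 = -2.87 V.
But -2.87 V < V_ov = 1.7 V, so the device is actually in triode.
In triode I_D = k_p[V_ov V_SD − ½ V_SD²] and I_D = (V_DD − V_SD)/R_D. Equating: 6.36 V_SD² − 22.61 V_SD + 15.5 = 0, giving V_SD = 0.927 V (the root below V_ov).
I_D = (15.5 − 0.927) / 3.39 = 4.3 mA.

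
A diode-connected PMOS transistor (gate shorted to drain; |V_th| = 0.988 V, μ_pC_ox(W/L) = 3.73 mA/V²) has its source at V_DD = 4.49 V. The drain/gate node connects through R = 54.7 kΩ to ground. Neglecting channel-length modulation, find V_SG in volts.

V_SG = 1.17 V

With gate tied to drain, V_SG = V_SD ≥ V_SG − |V_th|, so the device is in saturation.
KCL at the drain: ½ k_p (V_SG − |V_th|)² = (V_DD − V_SG)/R.
Let x = V_SG − 0.988. Then 102 x² + x − 3.502 = 0, giving x = 0.18 V (positive root), so V_SG = 1.17 V.
I_D = (V_DD − V_SG)/R = (4.49 − 1.17) / 54.7 = 0.0607 mA.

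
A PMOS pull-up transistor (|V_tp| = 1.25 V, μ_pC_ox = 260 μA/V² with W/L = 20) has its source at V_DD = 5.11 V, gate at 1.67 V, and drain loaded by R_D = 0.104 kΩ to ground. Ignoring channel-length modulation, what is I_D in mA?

V_SG = V_DD − V_G = 5.11 − 1.67 = 3.44 V, so V_ov = 3.44 − 1.25 = 2.19 V.
k_p = μ_pC_ox · (W/L) = 5.2 mA/V².
Assume saturation: I_D = ½ k_p V_ov² = 0.5 × 5.2 × 2.19² = 12.5 mA, giving V_SD = V_DD − I_D R_D = 5.11 − 12.5 × 0.104 = 3.81 V.
V_SD = 3.81 V ≥ V_ov = 2.19 V, confirming saturation.

I_D = 12.5 mA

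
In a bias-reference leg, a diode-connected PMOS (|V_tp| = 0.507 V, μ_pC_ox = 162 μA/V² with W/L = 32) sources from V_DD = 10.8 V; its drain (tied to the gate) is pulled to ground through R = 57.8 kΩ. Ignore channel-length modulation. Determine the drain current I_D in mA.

With gate tied to drain, V_SG = V_SD ≥ V_SG − |V_tp|, so the device is in saturation.
k_p = μ_pC_ox · (W/L) = 5.184 mA/V².
KCL at the drain: ½ k_p (V_SG − |V_tp|)² = (V_DD − V_SG)/R.
Let x = V_SG − 0.507. Then 150 x² + x − 10.29 = 0, giving x = 0.259 V (positive root), so V_SG = 0.766 V.
I_D = (V_DD − V_SG)/R = (10.8 − 0.766) / 57.8 = 0.174 mA.

I_D = 0.174 mA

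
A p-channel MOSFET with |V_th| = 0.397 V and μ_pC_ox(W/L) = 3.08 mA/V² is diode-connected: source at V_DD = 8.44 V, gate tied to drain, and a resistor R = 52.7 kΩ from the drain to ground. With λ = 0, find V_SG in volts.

With gate tied to drain, V_SG = V_SD ≥ V_SG − |V_th|, so the device is in saturation.
KCL at the drain: ½ k_p (V_SG − |V_th|)² = (V_DD − V_SG)/R.
Let x = V_SG − 0.397. Then 81.2 x² + x − 8.043 = 0, giving x = 0.309 V (positive root), so V_SG = 0.706 V.
I_D = (V_DD − V_SG)/R = (8.44 − 0.706) / 52.7 = 0.147 mA.

V_SG = 0.706 V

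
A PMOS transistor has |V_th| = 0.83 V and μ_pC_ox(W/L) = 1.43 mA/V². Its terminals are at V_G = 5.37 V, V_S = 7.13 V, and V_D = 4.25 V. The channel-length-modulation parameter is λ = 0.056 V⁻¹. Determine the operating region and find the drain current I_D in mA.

Saturation; I_D = 0.718 mA

V_SG = V_S − V_G = 7.13 − 5.37 = 1.76 V; V_SD = V_S − V_D = 7.13 − 4.25 = 2.88 V.
V_ov = V_SG − |V_th| = 1.76 − 0.83 = 0.93 V.
Since V_SD = 2.88 V ≥ V_ov = 0.93 V, the device is in saturation.
I_D = ½ k_p V_ov² (1 + λ V_SD) = 0.5 × 1.43 × 0.93² × (1 + 0.056 × 2.88) = 0.718 mA.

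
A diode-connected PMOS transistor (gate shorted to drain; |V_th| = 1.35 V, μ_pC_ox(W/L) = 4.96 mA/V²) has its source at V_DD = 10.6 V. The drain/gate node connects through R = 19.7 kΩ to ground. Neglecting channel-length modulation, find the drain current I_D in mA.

I_D = 0.448 mA

With gate tied to drain, V_SG = V_SD ≥ V_SG − |V_th|, so the device is in saturation.
KCL at the drain: ½ k_p (V_SG − |V_th|)² = (V_DD − V_SG)/R.
Let x = V_SG − 1.35. Then 48.9 x² + x − 9.25 = 0, giving x = 0.425 V (positive root), so V_SG = 1.78 V.
I_D = (V_DD − V_SG)/R = (10.6 − 1.78) / 19.7 = 0.448 mA.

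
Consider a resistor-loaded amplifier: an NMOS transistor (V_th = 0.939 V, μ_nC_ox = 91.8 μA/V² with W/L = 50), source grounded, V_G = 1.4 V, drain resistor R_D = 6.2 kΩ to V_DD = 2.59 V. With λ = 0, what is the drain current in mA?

I_D = 0.379 mA

V_GS = V_G = 1.4 V, so V_ov = 1.4 − 0.939 = 0.461 V.
k_n = μ_nC_ox · (W/L) = 4.59 mA/V².
Assume saturation: I_D = ½ k_n V_ov² = 0.5 × 4.59 × 0.461² = 0.488 mA, giving V_DS = V_DD − I_D R_D = 2.59 − 0.488 × 6.2 = -0.434 V.
But -0.434 V < V_ov = 0.461 V, so the device is actually in triode.
In triode I_D = k_n[V_ov V_DS − ½ V_DS²] and I_D = (V_DD − V_DS)/R_D. Equating: 14.2 V_DS² − 14.12 V_DS + 2.59 = 0, giving V_DS = 0.243 V (the root below V_ov).
I_D = (2.59 − 0.243) / 6.2 = 0.379 mA.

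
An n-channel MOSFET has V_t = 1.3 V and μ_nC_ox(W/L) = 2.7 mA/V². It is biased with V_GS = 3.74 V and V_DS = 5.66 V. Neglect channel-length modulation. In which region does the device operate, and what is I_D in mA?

V_ov = V_GS − V_t = 3.74 − 1.3 = 2.44 V.
Since V_DS = 5.66 V ≥ V_ov = 2.44 V, the device is in saturation.
I_D = ½ k_n V_ov² = 0.5 × 2.7 × 2.44² = 8.04 mA.

Saturation; I_D = 8.04 mA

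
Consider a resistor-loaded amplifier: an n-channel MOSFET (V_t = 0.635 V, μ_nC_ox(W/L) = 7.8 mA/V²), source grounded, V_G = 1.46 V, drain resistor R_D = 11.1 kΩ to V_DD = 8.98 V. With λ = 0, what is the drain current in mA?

I_D = 0.797 mA

V_GS = V_G = 1.46 V, so V_ov = 1.46 − 0.635 = 0.825 V.
Assume saturation: I_D = ½ k_n V_ov² = 0.5 × 7.8 × 0.825² = 2.65 mA, giving V_DS = V_DD − I_D R_D = 8.98 − 2.65 × 11.1 = -20.5 V.
But -20.5 V < V_ov = 0.825 V, so the device is actually in triode.
In triode I_D = k_n[V_ov V_DS − ½ V_DS²] and I_D = (V_DD − V_DS)/R_D. Equating: 43.3 V_DS² − 72.43 V_DS + 8.98 = 0, giving V_DS = 0.135 V (the root below V_ov).
I_D = (8.98 − 0.135) / 11.1 = 0.797 mA.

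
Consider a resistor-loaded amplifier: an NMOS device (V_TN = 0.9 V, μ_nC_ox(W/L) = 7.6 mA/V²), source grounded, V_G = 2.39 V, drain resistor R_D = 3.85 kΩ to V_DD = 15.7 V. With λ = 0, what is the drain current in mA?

V_GS = V_G = 2.39 V, so V_ov = 2.39 − 0.9 = 1.49 V.
Assume saturation: I_D = ½ k_n V_ov² = 0.5 × 7.6 × 1.49² = 8.44 mA, giving V_DS = V_DD − I_D R_D = 15.7 − 8.44 × 3.85 = -16.8 V.
But -16.8 V < V_ov = 1.49 V, so the device is actually in triode.
In triode I_D = k_n[V_ov V_DS − ½ V_DS²] and I_D = (V_DD − V_DS)/R_D. Equating: 14.6 V_DS² − 44.6 V_DS + 15.7 = 0, giving V_DS = 0.406 V (the root below V_ov).
I_D = (15.7 − 0.406) / 3.85 = 3.97 mA.

I_D = 3.97 mA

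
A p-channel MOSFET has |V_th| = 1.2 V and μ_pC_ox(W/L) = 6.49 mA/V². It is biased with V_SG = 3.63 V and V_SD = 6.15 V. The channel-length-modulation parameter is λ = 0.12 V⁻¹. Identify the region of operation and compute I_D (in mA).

V_ov = V_SG − |V_th| = 3.63 − 1.2 = 2.43 V.
Since V_SD = 6.15 V ≥ V_ov = 2.43 V, the device is in saturation.
I_D = ½ k_p V_ov² (1 + λ V_SD) = 0.5 × 6.49 × 2.43² × (1 + 0.12 × 6.15) = 33.3 mA.

Saturation; I_D = 33.3 mA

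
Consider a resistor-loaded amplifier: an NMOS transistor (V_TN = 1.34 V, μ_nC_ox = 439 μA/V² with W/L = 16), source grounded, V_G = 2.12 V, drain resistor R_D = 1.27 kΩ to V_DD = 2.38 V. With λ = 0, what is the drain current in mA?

V_GS = V_G = 2.12 V, so V_ov = 2.12 − 1.34 = 0.78 V.
k_n = μ_nC_ox · (W/L) = 7.024 mA/V².
Assume saturation: I_D = ½ k_n V_ov² = 0.5 × 7.024 × 0.78² = 2.14 mA, giving V_DS = V_DD − I_D R_D = 2.38 − 2.14 × 1.27 = -0.334 V.
But -0.334 V < V_ov = 0.78 V, so the device is actually in triode.
In triode I_D = k_n[V_ov V_DS − ½ V_DS²] and I_D = (V_DD − V_DS)/R_D. Equating: 4.46 V_DS² − 7.958 V_DS + 2.38 = 0, giving V_DS = 0.38 V (the root below V_ov).
I_D = (2.38 − 0.38) / 1.27 = 1.57 mA.

I_D = 1.57 mA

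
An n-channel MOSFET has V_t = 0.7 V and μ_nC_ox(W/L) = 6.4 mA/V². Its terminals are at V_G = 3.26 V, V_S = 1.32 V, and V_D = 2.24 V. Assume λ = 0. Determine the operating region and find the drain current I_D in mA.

Triode; I_D = 4.59 mA

V_GS = V_G − V_S = 3.26 − 1.32 = 1.94 V; V_DS = V_D − V_S = 2.24 − 1.32 = 0.92 V.
V_ov = V_GS − V_t = 1.94 − 0.7 = 1.24 V.
Since V_DS = 0.92 V < V_ov = 1.24 V, the device is in the triode region.
I_D = k_n [V_ov · V_DS − ½ V_DS²] = 6.4 × [1.24 × 0.92 − 0.5 × 0.92²] = 4.59 mA.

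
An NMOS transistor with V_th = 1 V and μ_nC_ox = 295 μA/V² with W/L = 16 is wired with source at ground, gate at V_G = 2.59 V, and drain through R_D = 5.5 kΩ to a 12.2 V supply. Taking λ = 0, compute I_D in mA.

V_GS = V_G = 2.59 V, so V_ov = 2.59 − 1 = 1.59 V.
k_n = μ_nC_ox · (W/L) = 4.72 mA/V².
Assume saturation: I_D = ½ k_n V_ov² = 0.5 × 4.72 × 1.59² = 5.97 mA, giving V_DS = V_DD − I_D R_D = 12.2 − 5.97 × 5.5 = -20.6 V.
But -20.6 V < V_ov = 1.59 V, so the device is actually in triode.
In triode I_D = k_n[V_ov V_DS − ½ V_DS²] and I_D = (V_DD − V_DS)/R_D. Equating: 13 V_DS² − 42.28 V_DS + 12.2 = 0, giving V_DS = 0.32 V (the root below V_ov).
I_D = (12.2 − 0.32) / 5.5 = 2.16 mA.

I_D = 2.16 mA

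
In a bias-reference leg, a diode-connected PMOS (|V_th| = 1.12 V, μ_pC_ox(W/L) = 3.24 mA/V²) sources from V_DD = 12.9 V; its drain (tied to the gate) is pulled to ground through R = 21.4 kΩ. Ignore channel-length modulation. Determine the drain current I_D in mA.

With gate tied to drain, V_SG = V_SD ≥ V_SG − |V_th|, so the device is in saturation.
KCL at the drain: ½ k_p (V_SG − |V_th|)² = (V_DD − V_SG)/R.
Let x = V_SG − 1.12. Then 34.7 x² + x − 11.78 = 0, giving x = 0.569 V (positive root), so V_SG = 1.69 V.
I_D = (V_DD − V_SG)/R = (12.9 − 1.69) / 21.4 = 0.524 mA.

I_D = 0.524 mA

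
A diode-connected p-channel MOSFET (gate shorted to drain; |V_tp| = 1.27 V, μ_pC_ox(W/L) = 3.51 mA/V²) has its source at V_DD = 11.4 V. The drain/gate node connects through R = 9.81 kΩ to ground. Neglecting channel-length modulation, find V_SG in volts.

V_SG = 2.01 V

With gate tied to drain, V_SG = V_SD ≥ V_SG − |V_tp|, so the device is in saturation.
KCL at the drain: ½ k_p (V_SG − |V_tp|)² = (V_DD − V_SG)/R.
Let x = V_SG − 1.27. Then 17.2 x² + x − 10.13 = 0, giving x = 0.739 V (positive root), so V_SG = 2.01 V.
I_D = (V_DD − V_SG)/R = (11.4 − 2.01) / 9.81 = 0.957 mA.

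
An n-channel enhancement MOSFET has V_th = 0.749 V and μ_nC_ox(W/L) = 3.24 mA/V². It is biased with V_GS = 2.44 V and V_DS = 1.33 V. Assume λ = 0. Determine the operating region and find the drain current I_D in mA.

V_ov = V_GS − V_th = 2.44 − 0.749 = 1.69 V.
Since V_DS = 1.33 V < V_ov = 1.69 V, the device is in the triode region.
I_D = k_n [V_ov · V_DS − ½ V_DS²] = 3.24 × [1.69 × 1.33 − 0.5 × 1.33²] = 4.42 mA.

Triode; I_D = 4.42 mA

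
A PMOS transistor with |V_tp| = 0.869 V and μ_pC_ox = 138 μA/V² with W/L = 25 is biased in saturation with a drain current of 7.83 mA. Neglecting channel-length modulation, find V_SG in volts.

k_p = μ_pC_ox · (W/L) = 3.45 mA/V².
In saturation I_D = ½ k_p (V_SG − |V_tp|)², so V_SG − |V_tp| = √(2 I_D / k_p) = √(2 × 7.83 / 3.45) = 2.13 V.
V_SG = 0.869 + 2.13 = 3 V.

V_SG = 3.00 V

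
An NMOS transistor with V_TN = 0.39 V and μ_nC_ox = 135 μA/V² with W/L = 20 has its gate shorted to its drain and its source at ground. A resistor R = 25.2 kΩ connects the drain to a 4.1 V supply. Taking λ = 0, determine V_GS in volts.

V_GS = 0.706 V

With gate tied to drain, V_GS = V_DS ≥ V_GS − V_TN, so the device is in saturation.
k_n = μ_nC_ox · (W/L) = 2.7 mA/V².
KCL at the drain: ½ k_n (V_GS − V_TN)² = (V_DD − V_GS)/R.
Let x = V_GS − 0.39. Then 34 x² + x − 3.71 = 0, giving x = 0.316 V (positive root), so V_GS = 0.706 V.
I_D = (V_DD − V_GS)/R = (4.1 − 0.706) / 25.2 = 0.135 mA.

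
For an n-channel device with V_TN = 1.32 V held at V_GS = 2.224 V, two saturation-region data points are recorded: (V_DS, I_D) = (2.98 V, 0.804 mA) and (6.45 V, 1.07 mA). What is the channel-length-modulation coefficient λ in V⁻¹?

With V_GS fixed, I_D ∝ (1 + λ V_DS) in saturation, so I_D2/I_D1 = (1 + λ V_DS2)/(1 + λ V_DS1).
1.07/0.804 = 1.331 = (1 + 6.45 λ)/(1 + 2.98 λ).
Solving: λ (I_D1 V_DS2 − I_D2 V_DS1) = I_D2 − I_D1, so λ = (1.07 − 0.804) / (0.804 × 6.45 − 1.07 × 2.98) = 0.266 / 2 = 0.133 V⁻¹.

λ = 0.133 V⁻¹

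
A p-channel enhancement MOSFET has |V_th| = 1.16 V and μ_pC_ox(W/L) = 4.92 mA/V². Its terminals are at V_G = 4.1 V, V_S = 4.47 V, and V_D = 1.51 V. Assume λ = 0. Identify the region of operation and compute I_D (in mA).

Cutoff; I_D = 0 mA

V_SG = V_S − V_G = 4.47 − 4.1 = 0.37 V; V_SD = V_S − V_D = 4.47 − 1.51 = 2.96 V.
V_SG = 0.37 V < |V_th| = 1.16 V, so the transistor is in cutoff.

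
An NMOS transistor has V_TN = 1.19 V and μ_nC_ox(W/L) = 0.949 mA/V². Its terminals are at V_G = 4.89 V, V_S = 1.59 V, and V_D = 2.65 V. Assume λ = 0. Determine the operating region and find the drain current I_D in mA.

Triode; I_D = 1.59 mA

V_GS = V_G − V_S = 4.89 − 1.59 = 3.3 V; V_DS = V_D − V_S = 2.65 − 1.59 = 1.06 V.
V_ov = V_GS − V_TN = 3.3 − 1.19 = 2.11 V.
Since V_DS = 1.06 V < V_ov = 2.11 V, the device is in the triode region.
I_D = k_n [V_ov · V_DS − ½ V_DS²] = 0.949 × [2.11 × 1.06 − 0.5 × 1.06²] = 1.59 mA.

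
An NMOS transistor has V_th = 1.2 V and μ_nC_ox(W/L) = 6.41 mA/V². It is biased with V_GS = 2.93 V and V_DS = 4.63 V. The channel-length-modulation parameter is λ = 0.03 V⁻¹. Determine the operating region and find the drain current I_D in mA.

V_ov = V_GS − V_th = 2.93 − 1.2 = 1.73 V.
Since V_DS = 4.63 V ≥ V_ov = 1.73 V, the device is in saturation.
I_D = ½ k_n V_ov² (1 + λ V_DS) = 0.5 × 6.41 × 1.73² × (1 + 0.03 × 4.63) = 10.9 mA.

Saturation; I_D = 10.9 mA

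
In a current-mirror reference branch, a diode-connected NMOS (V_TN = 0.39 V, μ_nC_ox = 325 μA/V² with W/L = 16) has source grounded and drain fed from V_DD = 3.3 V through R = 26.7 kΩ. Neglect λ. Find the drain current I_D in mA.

I_D = 0.102 mA

With gate tied to drain, V_GS = V_DS ≥ V_GS − V_TN, so the device is in saturation.
k_n = μ_nC_ox · (W/L) = 5.2 mA/V².
KCL at the drain: ½ k_n (V_GS − V_TN)² = (V_DD − V_GS)/R.
Let x = V_GS − 0.39. Then 69.4 x² + x − 2.91 = 0, giving x = 0.198 V (positive root), so V_GS = 0.588 V.
I_D = (V_DD − V_GS)/R = (3.3 − 0.588) / 26.7 = 0.102 mA.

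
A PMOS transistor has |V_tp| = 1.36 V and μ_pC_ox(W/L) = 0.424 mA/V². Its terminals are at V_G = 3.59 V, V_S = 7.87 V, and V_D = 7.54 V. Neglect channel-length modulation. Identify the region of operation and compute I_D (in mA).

V_SG = V_S − V_G = 7.87 − 3.59 = 4.28 V; V_SD = V_S − V_D = 7.87 − 7.54 = 0.33 V.
V_ov = V_SG − |V_tp| = 4.28 − 1.36 = 2.92 V.
Since V_SD = 0.33 V < V_ov = 2.92 V, the device is in the triode region.
I_D = k_p [V_ov · V_SD − ½ V_SD²] = 0.424 × [2.92 × 0.33 − 0.5 × 0.33²] = 0.385 mA.

Triode; I_D = 0.385 mA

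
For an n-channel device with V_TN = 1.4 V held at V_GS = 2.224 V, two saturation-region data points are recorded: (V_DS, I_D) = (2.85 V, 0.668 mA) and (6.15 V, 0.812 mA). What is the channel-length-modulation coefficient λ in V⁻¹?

With V_GS fixed, I_D ∝ (1 + λ V_DS) in saturation, so I_D2/I_D1 = (1 + λ V_DS2)/(1 + λ V_DS1).
0.812/0.668 = 1.216 = (1 + 6.15 λ)/(1 + 2.85 λ).
Solving: λ (I_D1 V_DS2 − I_D2 V_DS1) = I_D2 − I_D1, so λ = (0.812 − 0.668) / (0.668 × 6.15 − 0.812 × 2.85) = 0.144 / 1.79 = 0.0803 V⁻¹.

λ = 0.0803 V⁻¹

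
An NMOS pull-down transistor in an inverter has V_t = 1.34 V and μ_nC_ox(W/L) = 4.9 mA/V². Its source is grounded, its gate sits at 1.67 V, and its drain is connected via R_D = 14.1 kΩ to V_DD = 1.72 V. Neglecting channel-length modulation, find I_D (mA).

V_GS = V_G = 1.67 V, so V_ov = 1.67 − 1.34 = 0.33 V.
Assume saturation: I_D = ½ k_n V_ov² = 0.5 × 4.9 × 0.33² = 0.267 mA, giving V_DS = V_DD − I_D R_D = 1.72 − 0.267 × 14.1 = -2.04 V.
But -2.04 V < V_ov = 0.33 V, so the device is actually in triode.
In triode I_D = k_n[V_ov V_DS − ½ V_DS²] and I_D = (V_DD − V_DS)/R_D. Equating: 34.5 V_DS² − 23.8 V_DS + 1.72 = 0, giving V_DS = 0.082 V (the root below V_ov).
I_D = (1.72 − 0.082) / 14.1 = 0.116 mA.

I_D = 0.116 mA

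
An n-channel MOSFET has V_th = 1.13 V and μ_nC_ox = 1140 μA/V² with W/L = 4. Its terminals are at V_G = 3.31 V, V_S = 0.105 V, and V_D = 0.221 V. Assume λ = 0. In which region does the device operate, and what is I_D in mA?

V_GS = V_G − V_S = 3.31 − 0.105 = 3.21 V; V_DS = V_D − V_S = 0.221 − 0.105 = 0.116 V.
k_n = μ_nC_ox · (W/L) = 4.56 mA/V².
V_ov = V_GS − V_th = 3.21 − 1.13 = 2.08 V.
Since V_DS = 0.116 V < V_ov = 2.08 V, the device is in the triode region.
I_D = k_n [V_ov · V_DS − ½ V_DS²] = 4.56 × [2.08 × 0.116 − 0.5 × 0.116²] = 1.07 mA.

Triode; I_D = 1.07 mA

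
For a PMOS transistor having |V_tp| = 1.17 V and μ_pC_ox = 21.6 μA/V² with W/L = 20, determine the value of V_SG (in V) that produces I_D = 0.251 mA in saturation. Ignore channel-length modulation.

V_SG = 2.25 V

k_p = μ_pC_ox · (W/L) = 0.432 mA/V².
In saturation I_D = ½ k_p (V_SG − |V_tp|)², so V_SG − |V_tp| = √(2 I_D / k_p) = √(2 × 0.251 / 0.432) = 1.08 V.
V_SG = 1.17 + 1.08 = 2.25 V.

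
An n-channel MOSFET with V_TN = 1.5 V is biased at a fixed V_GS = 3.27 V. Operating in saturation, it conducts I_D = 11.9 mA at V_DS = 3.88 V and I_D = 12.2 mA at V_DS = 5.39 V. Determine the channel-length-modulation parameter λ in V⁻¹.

λ = 0.0179 V⁻¹

With V_GS fixed, I_D ∝ (1 + λ V_DS) in saturation, so I_D2/I_D1 = (1 + λ V_DS2)/(1 + λ V_DS1).
12.2/11.9 = 1.025 = (1 + 5.39 λ)/(1 + 3.88 λ).
Solving: λ (I_D1 V_DS2 − I_D2 V_DS1) = I_D2 − I_D1, so λ = (12.2 − 11.9) / (11.9 × 5.39 − 12.2 × 3.88) = 0.3 / 16.8 = 0.0179 V⁻¹.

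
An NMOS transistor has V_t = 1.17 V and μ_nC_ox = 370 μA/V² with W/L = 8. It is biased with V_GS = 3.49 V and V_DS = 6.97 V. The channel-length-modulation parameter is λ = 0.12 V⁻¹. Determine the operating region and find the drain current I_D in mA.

Saturation; I_D = 14.6 mA

k_n = μ_nC_ox · (W/L) = 2.96 mA/V².
V_ov = V_GS − V_t = 3.49 − 1.17 = 2.32 V.
Since V_DS = 6.97 V ≥ V_ov = 2.32 V, the device is in saturation.
I_D = ½ k_n V_ov² (1 + λ V_DS) = 0.5 × 2.96 × 2.32² × (1 + 0.12 × 6.97) = 14.6 mA.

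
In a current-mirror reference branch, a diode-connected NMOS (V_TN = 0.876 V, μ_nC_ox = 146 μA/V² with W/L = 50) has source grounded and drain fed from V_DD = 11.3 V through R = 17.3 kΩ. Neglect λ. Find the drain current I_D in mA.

I_D = 0.580 mA

With gate tied to drain, V_GS = V_DS ≥ V_GS − V_TN, so the device is in saturation.
k_n = μ_nC_ox · (W/L) = 7.3 mA/V².
KCL at the drain: ½ k_n (V_GS − V_TN)² = (V_DD − V_GS)/R.
Let x = V_GS − 0.876. Then 63.1 x² + x − 10.42 = 0, giving x = 0.398 V (positive root), so V_GS = 1.27 V.
I_D = (V_DD − V_GS)/R = (11.3 − 1.27) / 17.3 = 0.58 mA.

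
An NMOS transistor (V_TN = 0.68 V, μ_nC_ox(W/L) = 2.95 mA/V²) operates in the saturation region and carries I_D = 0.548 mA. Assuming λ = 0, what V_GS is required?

In saturation I_D = ½ k_n (V_GS − V_TN)², so V_GS − V_TN = √(2 I_D / k_n) = √(2 × 0.548 / 2.95) = 0.61 V.
V_GS = 0.68 + 0.61 = 1.29 V.

V_GS = 1.29 V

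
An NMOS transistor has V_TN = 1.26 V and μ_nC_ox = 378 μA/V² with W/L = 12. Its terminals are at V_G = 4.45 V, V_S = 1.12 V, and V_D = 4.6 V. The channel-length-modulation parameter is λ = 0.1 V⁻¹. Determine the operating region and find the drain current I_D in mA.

Saturation; I_D = 13.1 mA

V_GS = V_G − V_S = 4.45 − 1.12 = 3.33 V; V_DS = V_D − V_S = 4.6 − 1.12 = 3.48 V.
k_n = μ_nC_ox · (W/L) = 4.536 mA/V².
V_ov = V_GS − V_TN = 3.33 − 1.26 = 2.07 V.
Since V_DS = 3.48 V ≥ V_ov = 2.07 V, the device is in saturation.
I_D = ½ k_n V_ov² (1 + λ V_DS) = 0.5 × 4.536 × 2.07² × (1 + 0.1 × 3.48) = 13.1 mA.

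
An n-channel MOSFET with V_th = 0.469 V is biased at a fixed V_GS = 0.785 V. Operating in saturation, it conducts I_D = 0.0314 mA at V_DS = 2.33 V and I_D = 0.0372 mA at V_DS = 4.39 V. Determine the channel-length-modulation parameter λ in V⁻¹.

With V_GS fixed, I_D ∝ (1 + λ V_DS) in saturation, so I_D2/I_D1 = (1 + λ V_DS2)/(1 + λ V_DS1).
0.0372/0.0314 = 1.185 = (1 + 4.39 λ)/(1 + 2.33 λ).
Solving: λ (I_D1 V_DS2 − I_D2 V_DS1) = I_D2 − I_D1, so λ = (0.0372 − 0.0314) / (0.0314 × 4.39 − 0.0372 × 2.33) = 0.0058 / 0.0512 = 0.113 V⁻¹.

λ = 0.113 V⁻¹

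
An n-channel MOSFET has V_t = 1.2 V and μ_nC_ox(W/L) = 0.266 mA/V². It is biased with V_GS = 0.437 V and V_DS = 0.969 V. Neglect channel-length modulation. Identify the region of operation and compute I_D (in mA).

Cutoff; I_D = 0 mA

V_GS = 0.437 V < V_t = 1.2 V, so the transistor is in cutoff.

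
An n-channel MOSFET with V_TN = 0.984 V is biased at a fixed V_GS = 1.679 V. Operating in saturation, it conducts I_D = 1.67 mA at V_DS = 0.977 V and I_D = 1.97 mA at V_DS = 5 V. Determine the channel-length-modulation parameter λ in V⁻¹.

λ = 0.0467 V⁻¹

With V_GS fixed, I_D ∝ (1 + λ V_DS) in saturation, so I_D2/I_D1 = (1 + λ V_DS2)/(1 + λ V_DS1).
1.97/1.67 = 1.18 = (1 + 5 λ)/(1 + 0.977 λ).
Solving: λ (I_D1 V_DS2 − I_D2 V_DS1) = I_D2 − I_D1, so λ = (1.97 − 1.67) / (1.67 × 5 − 1.97 × 0.977) = 0.3 / 6.43 = 0.0467 V⁻¹.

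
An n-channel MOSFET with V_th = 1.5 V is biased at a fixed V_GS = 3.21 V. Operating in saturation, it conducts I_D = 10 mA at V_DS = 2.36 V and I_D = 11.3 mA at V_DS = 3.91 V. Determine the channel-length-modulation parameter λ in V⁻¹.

λ = 0.105 V⁻¹

With V_GS fixed, I_D ∝ (1 + λ V_DS) in saturation, so I_D2/I_D1 = (1 + λ V_DS2)/(1 + λ V_DS1).
11.3/10 = 1.13 = (1 + 3.91 λ)/(1 + 2.36 λ).
Solving: λ (I_D1 V_DS2 − I_D2 V_DS1) = I_D2 − I_D1, so λ = (11.3 − 10) / (10 × 3.91 − 11.3 × 2.36) = 1.3 / 12.4 = 0.105 V⁻¹.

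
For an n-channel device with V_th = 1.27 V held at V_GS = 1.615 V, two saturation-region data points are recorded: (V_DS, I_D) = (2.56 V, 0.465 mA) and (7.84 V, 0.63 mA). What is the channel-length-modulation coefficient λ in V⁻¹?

λ = 0.0812 V⁻¹

With V_GS fixed, I_D ∝ (1 + λ V_DS) in saturation, so I_D2/I_D1 = (1 + λ V_DS2)/(1 + λ V_DS1).
0.63/0.465 = 1.355 = (1 + 7.84 λ)/(1 + 2.56 λ).
Solving: λ (I_D1 V_DS2 − I_D2 V_DS1) = I_D2 − I_D1, so λ = (0.63 − 0.465) / (0.465 × 7.84 − 0.63 × 2.56) = 0.165 / 2.03 = 0.0812 V⁻¹.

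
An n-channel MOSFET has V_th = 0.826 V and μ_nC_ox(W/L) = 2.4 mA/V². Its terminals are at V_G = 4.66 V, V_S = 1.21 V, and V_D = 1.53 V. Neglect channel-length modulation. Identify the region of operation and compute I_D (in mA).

Triode; I_D = 1.89 mA

V_GS = V_G − V_S = 4.66 − 1.21 = 3.45 V; V_DS = V_D − V_S = 1.53 − 1.21 = 0.32 V.
V_ov = V_GS − V_th = 3.45 − 0.826 = 2.62 V.
Since V_DS = 0.32 V < V_ov = 2.62 V, the device is in the triode region.
I_D = k_n [V_ov · V_DS − ½ V_DS²] = 2.4 × [2.62 × 0.32 − 0.5 × 0.32²] = 1.89 mA.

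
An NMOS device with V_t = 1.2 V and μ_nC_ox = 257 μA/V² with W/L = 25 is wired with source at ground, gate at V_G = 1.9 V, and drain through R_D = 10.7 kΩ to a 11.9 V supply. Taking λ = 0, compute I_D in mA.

I_D = 1.08 mA

V_GS = V_G = 1.9 V, so V_ov = 1.9 − 1.2 = 0.7 V.
k_n = μ_nC_ox · (W/L) = 6.425 mA/V².
Assume saturation: I_D = ½ k_n V_ov² = 0.5 × 6.425 × 0.7² = 1.57 mA, giving V_DS = V_DD − I_D R_D = 11.9 − 1.57 × 10.7 = -4.94 V.
But -4.94 V < V_ov = 0.7 V, so the device is actually in triode.
In triode I_D = k_n[V_ov V_DS − ½ V_DS²] and I_D = (V_DD − V_DS)/R_D. Equating: 34.4 V_DS² − 49.12 V_DS + 11.9 = 0, giving V_DS = 0.309 V (the root below V_ov).
I_D = (11.9 − 0.309) / 10.7 = 1.08 mA.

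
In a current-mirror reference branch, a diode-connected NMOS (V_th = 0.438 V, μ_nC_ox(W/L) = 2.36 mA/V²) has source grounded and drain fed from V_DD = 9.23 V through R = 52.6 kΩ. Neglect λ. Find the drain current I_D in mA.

With gate tied to drain, V_GS = V_DS ≥ V_GS − V_th, so the device is in saturation.
KCL at the drain: ½ k_n (V_GS − V_th)² = (V_DD − V_GS)/R.
Let x = V_GS − 0.438. Then 62.1 x² + x − 8.792 = 0, giving x = 0.368 V (positive root), so V_GS = 0.806 V.
I_D = (V_DD − V_GS)/R = (9.23 − 0.806) / 52.6 = 0.16 mA.

I_D = 0.160 mA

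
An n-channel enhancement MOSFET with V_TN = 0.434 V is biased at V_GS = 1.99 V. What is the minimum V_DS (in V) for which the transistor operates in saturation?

V_DS,sat = 1.56 V

The boundary between triode and saturation is V_DS = V_GS − V_TN = V_ov.
V_ov = 1.99 − 0.434 = 1.56 V.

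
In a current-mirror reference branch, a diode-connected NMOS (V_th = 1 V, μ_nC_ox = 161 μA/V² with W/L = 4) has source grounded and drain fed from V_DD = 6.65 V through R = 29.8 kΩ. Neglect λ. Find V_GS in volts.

V_GS = 1.72 V

With gate tied to drain, V_GS = V_DS ≥ V_GS − V_th, so the device is in saturation.
k_n = μ_nC_ox · (W/L) = 0.644 mA/V².
KCL at the drain: ½ k_n (V_GS − V_th)² = (V_DD − V_GS)/R.
Let x = V_GS − 1. Then 9.6 x² + x − 5.65 = 0, giving x = 0.717 V (positive root), so V_GS = 1.72 V.
I_D = (V_DD − V_GS)/R = (6.65 − 1.72) / 29.8 = 0.166 mA.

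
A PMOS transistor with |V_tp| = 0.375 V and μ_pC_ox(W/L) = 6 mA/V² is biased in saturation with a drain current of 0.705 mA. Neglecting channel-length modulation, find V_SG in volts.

In saturation I_D = ½ k_p (V_SG − |V_tp|)², so V_SG − |V_tp| = √(2 I_D / k_p) = √(2 × 0.705 / 6) = 0.485 V.
V_SG = 0.375 + 0.485 = 0.86 V.

V_SG = 0.860 V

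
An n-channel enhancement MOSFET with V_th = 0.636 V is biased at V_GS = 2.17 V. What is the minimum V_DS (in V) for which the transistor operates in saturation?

The boundary between triode and saturation is V_DS = V_GS − V_th = V_ov.
V_ov = 2.17 − 0.636 = 1.53 V.

V_DS,sat = 1.53 V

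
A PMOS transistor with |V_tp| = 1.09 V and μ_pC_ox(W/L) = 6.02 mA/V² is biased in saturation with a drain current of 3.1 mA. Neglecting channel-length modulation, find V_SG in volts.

In saturation I_D = ½ k_p (V_SG − |V_tp|)², so V_SG − |V_tp| = √(2 I_D / k_p) = √(2 × 3.1 / 6.02) = 1.01 V.
V_SG = 1.09 + 1.01 = 2.1 V.

V_SG = 2.10 V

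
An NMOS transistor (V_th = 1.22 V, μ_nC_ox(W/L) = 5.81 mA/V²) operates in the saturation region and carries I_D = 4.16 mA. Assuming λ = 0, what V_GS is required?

V_GS = 2.42 V

In saturation I_D = ½ k_n (V_GS − V_th)², so V_GS − V_th = √(2 I_D / k_n) = √(2 × 4.16 / 5.81) = 1.2 V.
V_GS = 1.22 + 1.2 = 2.42 V.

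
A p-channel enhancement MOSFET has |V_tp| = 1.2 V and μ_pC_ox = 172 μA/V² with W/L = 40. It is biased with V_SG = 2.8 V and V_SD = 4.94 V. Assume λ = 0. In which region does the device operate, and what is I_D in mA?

k_p = μ_pC_ox · (W/L) = 6.88 mA/V².
V_ov = V_SG − |V_tp| = 2.8 − 1.2 = 1.6 V.
Since V_SD = 4.94 V ≥ V_ov = 1.6 V, the device is in saturation.
I_D = ½ k_p V_ov² = 0.5 × 6.88 × 1.6² = 8.81 mA.

Saturation; I_D = 8.81 mA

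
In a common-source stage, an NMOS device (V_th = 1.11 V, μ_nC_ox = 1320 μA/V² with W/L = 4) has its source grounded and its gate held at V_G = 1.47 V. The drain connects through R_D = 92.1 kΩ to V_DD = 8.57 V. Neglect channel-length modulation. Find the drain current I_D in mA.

I_D = 0.0925 mA

V_GS = V_G = 1.47 V, so V_ov = 1.47 − 1.11 = 0.36 V.
k_n = μ_nC_ox · (W/L) = 5.28 mA/V².
Assume saturation: I_D = ½ k_n V_ov² = 0.5 × 5.28 × 0.36² = 0.342 mA, giving V_DS = V_DD − I_D R_D = 8.57 − 0.342 × 92.1 = -22.9 V.
But -22.9 V < V_ov = 0.36 V, so the device is actually in triode.
In triode I_D = k_n[V_ov V_DS − ½ V_DS²] and I_D = (V_DD − V_DS)/R_D. Equating: 243 V_DS² − 176.1 V_DS + 8.57 = 0, giving V_DS = 0.0525 V (the root below V_ov).
I_D = (8.57 − 0.0525) / 92.1 = 0.0925 mA.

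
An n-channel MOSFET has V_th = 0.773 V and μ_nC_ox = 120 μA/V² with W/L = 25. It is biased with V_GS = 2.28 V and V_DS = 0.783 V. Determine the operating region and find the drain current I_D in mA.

k_n = μ_nC_ox · (W/L) = 3 mA/V².
V_ov = V_GS − V_th = 2.28 − 0.773 = 1.51 V.
Since V_DS = 0.783 V < V_ov = 1.51 V, the device is in the triode region.
I_D = k_n [V_ov · V_DS − ½ V_DS²] = 3 × [1.51 × 0.783 − 0.5 × 0.783²] = 2.62 mA.

Triode; I_D = 2.62 mA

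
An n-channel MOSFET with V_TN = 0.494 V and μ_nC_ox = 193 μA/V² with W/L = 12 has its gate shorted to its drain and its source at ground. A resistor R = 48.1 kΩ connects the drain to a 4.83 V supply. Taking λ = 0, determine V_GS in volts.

V_GS = 0.764 V

With gate tied to drain, V_GS = V_DS ≥ V_GS − V_TN, so the device is in saturation.
k_n = μ_nC_ox · (W/L) = 2.316 mA/V².
KCL at the drain: ½ k_n (V_GS − V_TN)² = (V_DD − V_GS)/R.
Let x = V_GS − 0.494. Then 55.7 x² + x − 4.336 = 0, giving x = 0.27 V (positive root), so V_GS = 0.764 V.
I_D = (V_DD − V_GS)/R = (4.83 − 0.764) / 48.1 = 0.0845 mA.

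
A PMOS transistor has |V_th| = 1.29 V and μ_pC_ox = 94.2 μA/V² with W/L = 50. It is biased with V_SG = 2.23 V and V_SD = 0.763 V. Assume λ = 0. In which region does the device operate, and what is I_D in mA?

Triode; I_D = 2.01 mA

k_p = μ_pC_ox · (W/L) = 4.71 mA/V².
V_ov = V_SG − |V_th| = 2.23 − 1.29 = 0.94 V.
Since V_SD = 0.763 V < V_ov = 0.94 V, the device is in the triode region.
I_D = k_p [V_ov · V_SD − ½ V_SD²] = 4.71 × [0.94 × 0.763 − 0.5 × 0.763²] = 2.01 mA.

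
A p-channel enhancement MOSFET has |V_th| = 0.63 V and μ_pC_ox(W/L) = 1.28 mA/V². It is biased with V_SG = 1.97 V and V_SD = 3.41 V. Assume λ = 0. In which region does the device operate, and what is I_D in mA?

Saturation; I_D = 1.15 mA

V_ov = V_SG − |V_th| = 1.97 − 0.63 = 1.34 V.
Since V_SD = 3.41 V ≥ V_ov = 1.34 V, the device is in saturation.
I_D = ½ k_p V_ov² = 0.5 × 1.28 × 1.34² = 1.15 mA.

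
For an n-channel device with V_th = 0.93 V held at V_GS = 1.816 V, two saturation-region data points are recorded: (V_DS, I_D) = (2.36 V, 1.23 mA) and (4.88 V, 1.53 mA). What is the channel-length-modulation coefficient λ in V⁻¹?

λ = 0.125 V⁻¹

With V_GS fixed, I_D ∝ (1 + λ V_DS) in saturation, so I_D2/I_D1 = (1 + λ V_DS2)/(1 + λ V_DS1).
1.53/1.23 = 1.244 = (1 + 4.88 λ)/(1 + 2.36 λ).
Solving: λ (I_D1 V_DS2 − I_D2 V_DS1) = I_D2 − I_D1, so λ = (1.53 − 1.23) / (1.23 × 4.88 − 1.53 × 2.36) = 0.3 / 2.39 = 0.125 V⁻¹.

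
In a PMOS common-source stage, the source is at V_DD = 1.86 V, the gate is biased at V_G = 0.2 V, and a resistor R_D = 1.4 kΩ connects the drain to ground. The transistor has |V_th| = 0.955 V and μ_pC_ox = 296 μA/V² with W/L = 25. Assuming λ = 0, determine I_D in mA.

I_D = 1.14 mA

V_SG = V_DD − V_G = 1.86 − 0.2 = 1.66 V, so V_ov = 1.66 − 0.955 = 0.705 V.
k_p = μ_pC_ox · (W/L) = 7.4 mA/V².
Assume saturation: I_D = ½ k_p V_ov² = 0.5 × 7.4 × 0.705² = 1.84 mA, giving V_SD = V_DD − I_D R_D = 1.86 − 1.84 × 1.4 = -0.715 V.
But -0.715 V < V_ov = 0.705 V, so the device is actually in triode.
In triode I_D = k_p[V_ov V_SD − ½ V_SD²] and I_D = (V_DD − V_SD)/R_D. Equating: 5.18 V_SD² − 8.304 V_SD + 1.86 = 0, giving V_SD = 0.269 V (the root below V_ov).
I_D = (1.86 − 0.269) / 1.4 = 1.14 mA.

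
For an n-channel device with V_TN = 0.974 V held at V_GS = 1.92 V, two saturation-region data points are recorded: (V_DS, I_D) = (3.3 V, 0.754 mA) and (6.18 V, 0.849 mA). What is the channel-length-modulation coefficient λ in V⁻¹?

With V_GS fixed, I_D ∝ (1 + λ V_DS) in saturation, so I_D2/I_D1 = (1 + λ V_DS2)/(1 + λ V_DS1).
0.849/0.754 = 1.126 = (1 + 6.18 λ)/(1 + 3.3 λ).
Solving: λ (I_D1 V_DS2 − I_D2 V_DS1) = I_D2 − I_D1, so λ = (0.849 − 0.754) / (0.754 × 6.18 − 0.849 × 3.3) = 0.095 / 1.86 = 0.0511 V⁻¹.

λ = 0.0511 V⁻¹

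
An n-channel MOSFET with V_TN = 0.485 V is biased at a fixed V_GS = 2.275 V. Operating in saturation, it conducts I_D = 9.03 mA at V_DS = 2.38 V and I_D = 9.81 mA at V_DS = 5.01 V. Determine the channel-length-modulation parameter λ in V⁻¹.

λ = 0.0356 V⁻¹

With V_GS fixed, I_D ∝ (1 + λ V_DS) in saturation, so I_D2/I_D1 = (1 + λ V_DS2)/(1 + λ V_DS1).
9.81/9.03 = 1.086 = (1 + 5.01 λ)/(1 + 2.38 λ).
Solving: λ (I_D1 V_DS2 − I_D2 V_DS1) = I_D2 − I_D1, so λ = (9.81 − 9.03) / (9.03 × 5.01 − 9.81 × 2.38) = 0.78 / 21.9 = 0.0356 V⁻¹.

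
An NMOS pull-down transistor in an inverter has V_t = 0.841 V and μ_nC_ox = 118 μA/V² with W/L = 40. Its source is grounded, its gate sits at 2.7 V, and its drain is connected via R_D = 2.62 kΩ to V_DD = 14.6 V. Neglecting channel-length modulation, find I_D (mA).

I_D = 5.28 mA

V_GS = V_G = 2.7 V, so V_ov = 2.7 − 0.841 = 1.86 V.
k_n = μ_nC_ox · (W/L) = 4.72 mA/V².
Assume saturation: I_D = ½ k_n V_ov² = 0.5 × 4.72 × 1.86² = 8.16 mA, giving V_DS = V_DD − I_D R_D = 14.6 − 8.16 × 2.62 = -6.77 V.
But -6.77 V < V_ov = 1.86 V, so the device is actually in triode.
In triode I_D = k_n[V_ov V_DS − ½ V_DS²] and I_D = (V_DD − V_DS)/R_D. Equating: 6.18 V_DS² − 23.99 V_DS + 14.6 = 0, giving V_DS = 0.756 V (the root below V_ov).
I_D = (14.6 − 0.756) / 2.62 = 5.28 mA.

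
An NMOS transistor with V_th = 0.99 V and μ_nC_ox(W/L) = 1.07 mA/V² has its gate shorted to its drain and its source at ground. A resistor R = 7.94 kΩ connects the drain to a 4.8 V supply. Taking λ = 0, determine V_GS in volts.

V_GS = 1.83 V

With gate tied to drain, V_GS = V_DS ≥ V_GS − V_th, so the device is in saturation.
KCL at the drain: ½ k_n (V_GS − V_th)² = (V_DD − V_GS)/R.
Let x = V_GS − 0.99. Then 4.25 x² + x − 3.81 = 0, giving x = 0.837 V (positive root), so V_GS = 1.83 V.
I_D = (V_DD − V_GS)/R = (4.8 − 1.83) / 7.94 = 0.374 mA.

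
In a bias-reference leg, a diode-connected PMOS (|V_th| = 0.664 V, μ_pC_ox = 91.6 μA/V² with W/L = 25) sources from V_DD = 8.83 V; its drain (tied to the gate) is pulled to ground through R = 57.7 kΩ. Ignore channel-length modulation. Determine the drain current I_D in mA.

I_D = 0.136 mA

With gate tied to drain, V_SG = V_SD ≥ V_SG − |V_th|, so the device is in saturation.
k_p = μ_pC_ox · (W/L) = 2.29 mA/V².
KCL at the drain: ½ k_p (V_SG − |V_th|)² = (V_DD − V_SG)/R.
Let x = V_SG − 0.664. Then 66.1 x² + x − 8.166 = 0, giving x = 0.344 V (positive root), so V_SG = 1.01 V.
I_D = (V_DD − V_SG)/R = (8.83 − 1.01) / 57.7 = 0.136 mA.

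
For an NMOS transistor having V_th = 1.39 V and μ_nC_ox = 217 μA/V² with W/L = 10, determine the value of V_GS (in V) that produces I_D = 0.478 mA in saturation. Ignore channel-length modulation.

V_GS = 2.05 V

k_n = μ_nC_ox · (W/L) = 2.17 mA/V².
In saturation I_D = ½ k_n (V_GS − V_th)², so V_GS − V_th = √(2 I_D / k_n) = √(2 × 0.478 / 2.17) = 0.664 V.
V_GS = 1.39 + 0.664 = 2.05 V.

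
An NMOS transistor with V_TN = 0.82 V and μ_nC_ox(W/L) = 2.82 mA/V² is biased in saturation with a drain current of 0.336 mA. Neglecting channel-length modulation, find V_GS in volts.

In saturation I_D = ½ k_n (V_GS − V_TN)², so V_GS − V_TN = √(2 I_D / k_n) = √(2 × 0.336 / 2.82) = 0.488 V.
V_GS = 0.82 + 0.488 = 1.31 V.

V_GS = 1.31 V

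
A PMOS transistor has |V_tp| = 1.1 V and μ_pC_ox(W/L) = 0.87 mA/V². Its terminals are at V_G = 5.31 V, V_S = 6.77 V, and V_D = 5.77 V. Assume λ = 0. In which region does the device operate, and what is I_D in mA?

V_SG = V_S − V_G = 6.77 − 5.31 = 1.46 V; V_SD = V_S − V_D = 6.77 − 5.77 = 1 V.
V_ov = V_SG − |V_tp| = 1.46 − 1.1 = 0.36 V.
Since V_SD = 1 V ≥ V_ov = 0.36 V, the device is in saturation.
I_D = ½ k_p V_ov² = 0.5 × 0.87 × 0.36² = 0.0564 mA.

Saturation; I_D = 0.0564 mA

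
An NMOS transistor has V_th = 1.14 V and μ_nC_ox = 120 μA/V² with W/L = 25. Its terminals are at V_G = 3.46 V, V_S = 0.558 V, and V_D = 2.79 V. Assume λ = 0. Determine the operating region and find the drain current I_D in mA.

V_GS = V_G − V_S = 3.46 − 0.558 = 2.9 V; V_DS = V_D − V_S = 2.79 − 0.558 = 2.23 V.
k_n = μ_nC_ox · (W/L) = 3 mA/V².
V_ov = V_GS − V_th = 2.9 − 1.14 = 1.76 V.
Since V_DS = 2.23 V ≥ V_ov = 1.76 V, the device is in saturation.
I_D = ½ k_n V_ov² = 0.5 × 3 × 1.76² = 4.66 mA.

Saturation; I_D = 4.66 mA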